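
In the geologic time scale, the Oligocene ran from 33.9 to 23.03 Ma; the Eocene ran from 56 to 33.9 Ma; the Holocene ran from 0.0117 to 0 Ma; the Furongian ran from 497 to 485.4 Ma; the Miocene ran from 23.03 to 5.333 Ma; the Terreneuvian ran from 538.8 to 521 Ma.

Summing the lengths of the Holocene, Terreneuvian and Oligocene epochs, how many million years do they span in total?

Each duration: Holocene = 0.0117; Terreneuvian = 17.8; Oligocene = 10.87.
Sum: 0.0117 + 17.8 + 10.87 = 28.6817 Myr.

28.6817 million years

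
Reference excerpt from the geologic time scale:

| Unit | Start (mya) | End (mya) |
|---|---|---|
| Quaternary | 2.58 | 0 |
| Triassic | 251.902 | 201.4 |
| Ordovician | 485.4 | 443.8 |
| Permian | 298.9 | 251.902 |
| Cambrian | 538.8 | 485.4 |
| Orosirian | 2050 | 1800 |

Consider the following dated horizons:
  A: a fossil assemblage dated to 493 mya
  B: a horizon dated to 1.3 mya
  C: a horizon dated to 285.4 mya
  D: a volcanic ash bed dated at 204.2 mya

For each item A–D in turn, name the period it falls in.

A — Cambrian; B — Quaternary; C — Permian; D — Triassic

Match each age against the start–end ranges in the excerpt: A = 493 Ma → Cambrian (538.8–485.4); B = 1.3 Ma → Quaternary (2.58–0); C = 285.4 Ma → Permian (298.9–251.902); D = 204.2 Ma → Triassic (251.902–201.4).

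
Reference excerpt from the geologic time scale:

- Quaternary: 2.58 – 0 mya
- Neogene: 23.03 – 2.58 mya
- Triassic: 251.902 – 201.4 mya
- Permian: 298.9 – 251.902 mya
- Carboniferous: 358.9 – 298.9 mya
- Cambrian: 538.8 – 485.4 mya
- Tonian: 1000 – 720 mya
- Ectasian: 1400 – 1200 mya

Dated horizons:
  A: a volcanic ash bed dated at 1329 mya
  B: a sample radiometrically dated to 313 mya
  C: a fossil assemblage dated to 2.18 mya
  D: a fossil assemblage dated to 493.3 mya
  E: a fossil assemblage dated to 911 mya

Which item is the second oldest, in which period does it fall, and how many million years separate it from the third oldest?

E, in the Tonian; 417.7 million years to D

Larger Ma means older, so oldest first: A 1329 > E 911 > D 493.3 > B 313 > C 2.18.
Counting 2 along gives E (911 Ma); the excerpt puts that inside the Tonian, 1000–720 Ma.
Next in line is D (493.3 Ma), and 911 − 493.3 = 417.7 Myr.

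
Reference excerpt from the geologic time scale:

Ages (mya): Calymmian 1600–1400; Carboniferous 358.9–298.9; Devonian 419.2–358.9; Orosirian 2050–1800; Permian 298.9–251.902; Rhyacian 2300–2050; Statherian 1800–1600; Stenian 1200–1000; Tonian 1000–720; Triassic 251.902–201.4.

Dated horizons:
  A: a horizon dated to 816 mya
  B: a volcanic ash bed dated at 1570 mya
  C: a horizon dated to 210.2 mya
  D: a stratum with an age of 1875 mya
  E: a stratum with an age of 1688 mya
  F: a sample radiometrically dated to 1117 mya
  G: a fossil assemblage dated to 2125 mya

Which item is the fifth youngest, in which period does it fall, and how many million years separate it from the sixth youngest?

Smaller Ma means younger, so youngest first: C 210.2 < A 816 < F 1117 < B 1570 < E 1688 < D 1875 < G 2125.
Counting 5 along gives E (1688 Ma); the excerpt puts that inside the Statherian, 1800–1600 Ma.
Next in line is D (1875 Ma), and 1875 − 1688 = 187 Myr.

E, in the Statherian; 187 million years to D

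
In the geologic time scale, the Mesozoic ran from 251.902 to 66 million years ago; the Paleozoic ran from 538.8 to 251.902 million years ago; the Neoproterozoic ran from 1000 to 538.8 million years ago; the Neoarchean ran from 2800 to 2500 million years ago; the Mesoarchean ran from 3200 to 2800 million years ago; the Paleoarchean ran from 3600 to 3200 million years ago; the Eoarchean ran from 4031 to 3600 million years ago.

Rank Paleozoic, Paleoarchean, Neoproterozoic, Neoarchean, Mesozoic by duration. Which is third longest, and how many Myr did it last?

Durations: Paleozoic 286.898; Paleoarchean 400; Neoproterozoic 461.2; Neoarchean 300; Mesozoic 185.902 Myr.
Sorted longest-first: Neoproterozoic (461.2), Paleoarchean (400), Neoarchean (300), Paleozoic (286.898), Mesozoic (185.902).
The third longest is Neoarchean at 300 Myr.

Neoarchean, 300 million years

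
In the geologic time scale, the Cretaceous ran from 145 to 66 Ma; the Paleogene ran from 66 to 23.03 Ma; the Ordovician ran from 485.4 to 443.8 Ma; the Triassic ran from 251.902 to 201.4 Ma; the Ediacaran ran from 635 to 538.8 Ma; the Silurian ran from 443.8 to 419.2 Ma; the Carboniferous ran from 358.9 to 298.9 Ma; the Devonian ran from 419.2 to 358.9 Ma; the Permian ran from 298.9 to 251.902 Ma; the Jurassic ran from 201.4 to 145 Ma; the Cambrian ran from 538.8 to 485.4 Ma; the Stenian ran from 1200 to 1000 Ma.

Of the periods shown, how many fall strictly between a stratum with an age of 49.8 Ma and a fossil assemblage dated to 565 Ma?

The older date is 565 Ma and the younger is 49.8 Ma.
Periods with start < 565 and end > 49.8 Ma: Cambrian (538.8–485.4), Ordovician (485.4–443.8), Silurian (443.8–419.2), Devonian (419.2–358.9), Carboniferous (358.9–298.9), Permian (298.9–251.902), Triassic (251.902–201.4), Jurassic (201.4–145), Cretaceous (145–66).
That is 9 complete periods.

9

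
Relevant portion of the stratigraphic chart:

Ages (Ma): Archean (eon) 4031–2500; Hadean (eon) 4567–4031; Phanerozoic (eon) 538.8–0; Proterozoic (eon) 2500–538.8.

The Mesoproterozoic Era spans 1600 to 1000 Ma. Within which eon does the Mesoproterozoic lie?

Proterozoic

The Mesoproterozoic (1600–1000 Ma) lies entirely within 2500–538.8 Ma, the Proterozoic Eon.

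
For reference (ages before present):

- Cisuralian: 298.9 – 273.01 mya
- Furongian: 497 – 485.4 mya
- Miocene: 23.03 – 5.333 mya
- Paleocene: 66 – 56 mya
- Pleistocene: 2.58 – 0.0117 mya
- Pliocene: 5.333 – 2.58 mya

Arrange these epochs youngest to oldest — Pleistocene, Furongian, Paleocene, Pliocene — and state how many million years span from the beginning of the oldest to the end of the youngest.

Start ages (Ma): Furongian 497, Paleocene 66, Pliocene 5.333, Pleistocene 2.58.
Ordered youngest to oldest: Pleistocene, Pliocene, Paleocene, Furongian.
Span = 497 − 0.0117 = 496.9883 Myr.

Pleistocene, Pliocene, Paleocene, Furongian; total span 496.9883 Myr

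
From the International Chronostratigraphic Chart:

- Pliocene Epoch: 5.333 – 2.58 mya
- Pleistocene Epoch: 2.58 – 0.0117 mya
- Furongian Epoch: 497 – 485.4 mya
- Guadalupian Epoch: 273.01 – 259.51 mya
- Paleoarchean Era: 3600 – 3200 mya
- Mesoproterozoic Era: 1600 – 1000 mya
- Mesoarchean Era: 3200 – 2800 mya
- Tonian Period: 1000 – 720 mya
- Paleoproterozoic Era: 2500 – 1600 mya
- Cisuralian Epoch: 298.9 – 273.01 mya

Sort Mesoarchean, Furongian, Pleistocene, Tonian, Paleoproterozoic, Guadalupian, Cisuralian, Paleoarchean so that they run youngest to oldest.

Sorting by start age (ascending Ma, since larger Ma = older): Pleistocene start 2.58, Guadalupian start 273.01, Cisuralian start 298.9, Furongian start 497, Tonian start 1000, Paleoproterozoic start 2500, Mesoarchean start 3200, Paleoarchean start 3600.

Pleistocene, Guadalupian, Cisuralian, Furongian, Tonian, Paleoproterozoic, Mesoarchean, Paleoarchean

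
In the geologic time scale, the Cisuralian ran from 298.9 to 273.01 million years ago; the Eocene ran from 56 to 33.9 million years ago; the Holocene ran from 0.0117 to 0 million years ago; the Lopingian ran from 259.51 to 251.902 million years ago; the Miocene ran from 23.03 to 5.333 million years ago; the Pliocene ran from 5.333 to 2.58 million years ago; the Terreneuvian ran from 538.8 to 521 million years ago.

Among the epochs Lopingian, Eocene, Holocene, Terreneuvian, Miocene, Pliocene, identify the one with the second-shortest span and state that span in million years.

Durations: Lopingian 7.608; Eocene 22.1; Holocene 0.0117; Terreneuvian 17.8; Miocene 17.697; Pliocene 2.753 Myr.
Sorted shortest-first: Holocene (0.0117), Pliocene (2.753), Lopingian (7.608), Miocene (17.697), Terreneuvian (17.8), Eocene (22.1).
The second shortest is Pliocene at 2.753 Myr.

Pliocene, 2.753 million years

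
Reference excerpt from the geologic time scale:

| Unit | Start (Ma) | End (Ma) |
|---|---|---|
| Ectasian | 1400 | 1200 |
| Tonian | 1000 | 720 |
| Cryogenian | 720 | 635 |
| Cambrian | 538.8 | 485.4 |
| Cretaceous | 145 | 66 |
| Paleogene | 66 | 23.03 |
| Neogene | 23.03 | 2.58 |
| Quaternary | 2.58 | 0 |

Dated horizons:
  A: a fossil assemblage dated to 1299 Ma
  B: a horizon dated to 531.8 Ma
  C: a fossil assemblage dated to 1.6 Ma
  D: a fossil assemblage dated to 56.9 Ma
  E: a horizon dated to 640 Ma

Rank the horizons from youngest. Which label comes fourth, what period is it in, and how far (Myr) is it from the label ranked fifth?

E, in the Cryogenian; 659 million years to A

Smaller Ma means younger, so youngest first: C 1.6 < D 56.9 < B 531.8 < E 640 < A 1299.
Counting 4 along gives E (640 Ma); the excerpt puts that inside the Cryogenian, 720–635 Ma.
Next in line is A (1299 Ma), and 1299 − 640 = 659 Myr.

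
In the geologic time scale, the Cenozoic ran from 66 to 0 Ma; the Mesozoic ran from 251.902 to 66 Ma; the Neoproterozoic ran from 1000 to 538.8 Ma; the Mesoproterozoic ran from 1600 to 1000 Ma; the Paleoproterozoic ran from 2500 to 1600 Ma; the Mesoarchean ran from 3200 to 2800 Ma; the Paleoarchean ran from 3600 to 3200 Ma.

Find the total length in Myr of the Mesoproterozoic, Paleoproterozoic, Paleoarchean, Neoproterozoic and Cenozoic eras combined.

2427.2 million years

Duration is start − end for each: (1600 − 1000) + (2500 − 1600) + (3600 − 3200) + (1000 − 538.8) + (66 − 0).
That is 600 + 900 + 400 + 461.2 + 66, which totals 2427.2 million years.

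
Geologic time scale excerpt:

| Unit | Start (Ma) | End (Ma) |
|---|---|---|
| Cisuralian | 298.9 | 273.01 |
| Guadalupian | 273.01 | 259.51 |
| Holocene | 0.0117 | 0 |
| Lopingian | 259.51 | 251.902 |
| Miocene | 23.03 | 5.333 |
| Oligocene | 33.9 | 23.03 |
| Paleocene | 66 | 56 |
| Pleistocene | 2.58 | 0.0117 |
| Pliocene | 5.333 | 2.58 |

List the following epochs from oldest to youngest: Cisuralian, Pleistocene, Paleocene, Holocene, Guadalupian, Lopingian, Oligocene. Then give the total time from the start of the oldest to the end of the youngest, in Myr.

From the excerpt: Cisuralian 298.9–273.01; Pleistocene 2.58–0.0117; Paleocene 66–56; Holocene 0.0117–0; Guadalupian 273.01–259.51; Lopingian 259.51–251.902; Oligocene 33.9–23.03 (Ma).
Larger Ma is earlier, so the oldest is Cisuralian and the youngest is Holocene; oldest to youngest: Cisuralian, Guadalupian, Lopingian, Paleocene, Oligocene, Pleistocene, Holocene.
Oldest start 298.9 minus youngest end 0 gives 298.9 Myr overall.

Cisuralian, Guadalupian, Lopingian, Paleocene, Oligocene, Pleistocene, Holocene; total span 298.9 Myr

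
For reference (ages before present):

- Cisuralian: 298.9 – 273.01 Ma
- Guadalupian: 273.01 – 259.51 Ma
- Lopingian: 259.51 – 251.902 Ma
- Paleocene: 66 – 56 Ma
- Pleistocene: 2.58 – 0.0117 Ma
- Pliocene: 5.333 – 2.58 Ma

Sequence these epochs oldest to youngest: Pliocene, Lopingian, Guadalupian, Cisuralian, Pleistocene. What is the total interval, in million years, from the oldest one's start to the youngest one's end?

Cisuralian, Guadalupian, Lopingian, Pliocene, Pleistocene; total span 298.8883 Myr

Start ages (Ma): Cisuralian 298.9, Guadalupian 273.01, Lopingian 259.51, Pliocene 5.333, Pleistocene 2.58.
Ordered oldest to youngest: Cisuralian, Guadalupian, Lopingian, Pliocene, Pleistocene.
Span = 298.9 − 0.0117 = 298.8883 Myr.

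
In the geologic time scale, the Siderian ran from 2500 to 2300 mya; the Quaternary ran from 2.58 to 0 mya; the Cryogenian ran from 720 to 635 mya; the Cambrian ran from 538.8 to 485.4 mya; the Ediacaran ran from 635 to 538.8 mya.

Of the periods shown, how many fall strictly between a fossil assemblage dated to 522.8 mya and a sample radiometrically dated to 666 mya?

1

666 Ma sits inside the Cryogenian (720–635) and 522.8 Ma inside the Cambrian (538.8–485.4); neither of those is wholly between the two dates.
The listed periods lying completely between them are Ediacaran — 1 in all.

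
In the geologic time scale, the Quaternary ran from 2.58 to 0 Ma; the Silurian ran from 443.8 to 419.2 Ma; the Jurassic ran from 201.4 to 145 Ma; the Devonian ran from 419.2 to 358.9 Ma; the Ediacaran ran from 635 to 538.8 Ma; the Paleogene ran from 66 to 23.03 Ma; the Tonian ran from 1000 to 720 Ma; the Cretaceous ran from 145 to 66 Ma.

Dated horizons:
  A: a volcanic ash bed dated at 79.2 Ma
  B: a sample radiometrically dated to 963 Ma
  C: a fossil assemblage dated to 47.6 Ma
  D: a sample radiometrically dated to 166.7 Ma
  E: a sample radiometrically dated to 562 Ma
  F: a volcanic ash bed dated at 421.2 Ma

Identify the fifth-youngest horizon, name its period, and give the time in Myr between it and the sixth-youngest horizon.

Sorted youngest-first by Ma: C (47.6), A (79.2), D (166.7), F (421.2), E (562), B (963).
The fifth youngest is E at 562 Ma, which lies in 635–538.8 Ma: the Ediacaran.
The sixth youngest is B at 963 Ma; separation = |562 − 963| = 401 Myr.

E, in the Ediacaran; 401 million years to B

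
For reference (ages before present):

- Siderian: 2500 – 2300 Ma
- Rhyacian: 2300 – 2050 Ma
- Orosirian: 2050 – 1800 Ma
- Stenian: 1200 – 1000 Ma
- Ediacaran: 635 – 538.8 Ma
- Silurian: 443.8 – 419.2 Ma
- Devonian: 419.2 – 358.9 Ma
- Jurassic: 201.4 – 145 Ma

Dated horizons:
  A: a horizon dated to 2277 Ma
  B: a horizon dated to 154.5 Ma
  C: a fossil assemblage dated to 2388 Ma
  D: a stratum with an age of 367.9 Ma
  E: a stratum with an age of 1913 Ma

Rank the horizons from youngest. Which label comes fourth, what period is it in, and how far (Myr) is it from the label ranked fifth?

A, in the Rhyacian; 111 million years to C

Sorted youngest-first by Ma: B (154.5), D (367.9), E (1913), A (2277), C (2388).
The fourth youngest is A at 2277 Ma, which lies in 2300–2050 Ma: the Rhyacian.
The fifth youngest is C at 2388 Ma; separation = |2277 − 2388| = 111 Myr.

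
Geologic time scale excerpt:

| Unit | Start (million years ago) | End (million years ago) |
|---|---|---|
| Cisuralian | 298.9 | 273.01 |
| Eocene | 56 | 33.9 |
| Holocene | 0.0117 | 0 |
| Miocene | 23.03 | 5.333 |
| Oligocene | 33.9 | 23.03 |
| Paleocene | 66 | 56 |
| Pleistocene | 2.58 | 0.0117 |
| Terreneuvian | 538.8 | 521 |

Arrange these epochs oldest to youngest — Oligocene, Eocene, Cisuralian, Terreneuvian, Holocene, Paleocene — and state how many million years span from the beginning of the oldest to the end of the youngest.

From the excerpt: Oligocene 33.9–23.03; Eocene 56–33.9; Cisuralian 298.9–273.01; Terreneuvian 538.8–521; Holocene 0.0117–0; Paleocene 66–56 (Ma).
Larger Ma is earlier, so the oldest is Terreneuvian and the youngest is Holocene; oldest to youngest: Terreneuvian, Cisuralian, Paleocene, Eocene, Oligocene, Holocene.
Oldest start 538.8 minus youngest end 0 gives 538.8 Myr overall.

Terreneuvian → Cisuralian → Paleocene → Eocene → Oligocene → Holocene; total span 538.8 Myr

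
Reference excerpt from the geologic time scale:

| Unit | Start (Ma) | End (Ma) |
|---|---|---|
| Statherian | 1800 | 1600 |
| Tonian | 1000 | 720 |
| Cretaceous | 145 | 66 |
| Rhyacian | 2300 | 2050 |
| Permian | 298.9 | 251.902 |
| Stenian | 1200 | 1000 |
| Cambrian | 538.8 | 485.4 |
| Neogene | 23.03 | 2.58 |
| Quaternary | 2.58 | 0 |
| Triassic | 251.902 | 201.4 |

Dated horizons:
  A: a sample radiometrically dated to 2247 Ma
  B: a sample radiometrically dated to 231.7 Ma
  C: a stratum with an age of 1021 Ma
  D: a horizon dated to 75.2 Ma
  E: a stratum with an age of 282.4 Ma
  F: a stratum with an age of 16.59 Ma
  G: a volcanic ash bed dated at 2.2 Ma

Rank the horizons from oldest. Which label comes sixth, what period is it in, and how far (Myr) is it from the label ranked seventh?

Sorted oldest-first by Ma: A (2247), C (1021), E (282.4), B (231.7), D (75.2), F (16.59), G (2.2).
The sixth oldest is F at 16.59 Ma, which lies in 23.03–2.58 Ma: the Neogene.
The seventh oldest is G at 2.2 Ma; separation = |16.59 − 2.2| = 14.39 Myr.

F, in the Neogene; 14.39 million years to G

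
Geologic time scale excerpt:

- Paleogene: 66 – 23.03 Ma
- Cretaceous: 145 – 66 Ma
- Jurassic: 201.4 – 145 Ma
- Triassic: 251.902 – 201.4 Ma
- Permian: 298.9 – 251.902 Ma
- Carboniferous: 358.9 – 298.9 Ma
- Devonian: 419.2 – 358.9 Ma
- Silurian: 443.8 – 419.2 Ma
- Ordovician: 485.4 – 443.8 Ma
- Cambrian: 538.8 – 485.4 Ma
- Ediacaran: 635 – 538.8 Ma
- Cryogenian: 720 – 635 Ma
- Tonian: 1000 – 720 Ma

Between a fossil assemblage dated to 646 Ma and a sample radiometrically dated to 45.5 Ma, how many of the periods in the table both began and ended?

The older date is 646 Ma and the younger is 45.5 Ma.
Periods with start < 646 and end > 45.5 Ma: Ediacaran (635–538.8), Cambrian (538.8–485.4), Ordovician (485.4–443.8), Silurian (443.8–419.2), Devonian (419.2–358.9), Carboniferous (358.9–298.9), Permian (298.9–251.902), Triassic (251.902–201.4), Jurassic (201.4–145), Cretaceous (145–66).
That is 10 complete periods.

10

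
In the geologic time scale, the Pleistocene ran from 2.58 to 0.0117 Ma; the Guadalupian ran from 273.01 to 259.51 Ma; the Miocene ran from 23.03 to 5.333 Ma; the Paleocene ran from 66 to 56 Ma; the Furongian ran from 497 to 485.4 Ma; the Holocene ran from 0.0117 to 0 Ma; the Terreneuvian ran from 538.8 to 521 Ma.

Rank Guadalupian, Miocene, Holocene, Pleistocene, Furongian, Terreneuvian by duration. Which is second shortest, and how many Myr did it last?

Pleistocene, 2.5683 million years

Durations: Guadalupian 13.5; Miocene 17.697; Holocene 0.0117; Pleistocene 2.5683; Furongian 11.6; Terreneuvian 17.8 Myr.
Sorted shortest-first: Holocene (0.0117), Pleistocene (2.5683), Furongian (11.6), Guadalupian (13.5), Miocene (17.697), Terreneuvian (17.8).
The second shortest is Pleistocene at 2.5683 Myr.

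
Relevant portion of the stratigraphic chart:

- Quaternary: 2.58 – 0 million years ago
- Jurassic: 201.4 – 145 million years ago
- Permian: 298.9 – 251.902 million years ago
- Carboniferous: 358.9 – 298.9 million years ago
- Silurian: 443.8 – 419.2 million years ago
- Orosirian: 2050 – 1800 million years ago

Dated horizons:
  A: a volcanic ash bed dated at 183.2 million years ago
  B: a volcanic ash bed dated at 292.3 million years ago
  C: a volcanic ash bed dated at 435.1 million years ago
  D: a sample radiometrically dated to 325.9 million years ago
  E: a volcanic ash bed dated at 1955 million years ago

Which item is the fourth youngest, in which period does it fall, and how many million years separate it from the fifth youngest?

Sorted youngest-first by Ma: A (183.2), B (292.3), D (325.9), C (435.1), E (1955).
The fourth youngest is C at 435.1 Ma, which lies in 443.8–419.2 Ma: the Silurian.
The fifth youngest is E at 1955 Ma; separation = |435.1 − 1955| = 1519.9 Myr.

C, in the Silurian; 1519.9 million years to E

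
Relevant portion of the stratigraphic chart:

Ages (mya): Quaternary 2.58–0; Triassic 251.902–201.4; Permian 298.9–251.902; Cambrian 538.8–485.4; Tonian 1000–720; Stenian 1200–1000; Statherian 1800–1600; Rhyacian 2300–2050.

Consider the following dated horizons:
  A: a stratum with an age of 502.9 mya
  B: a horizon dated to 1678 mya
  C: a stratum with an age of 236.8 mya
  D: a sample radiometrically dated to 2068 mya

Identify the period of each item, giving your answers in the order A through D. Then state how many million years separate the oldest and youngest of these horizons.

A: 502.9 Ma lies in 538.8–485.4 Ma, so Cambrian.
B: 1678 Ma lies in 1800–1600 Ma, so Statherian.
C: 236.8 Ma lies in 251.902–201.4 Ma, so Triassic.
D: 2068 Ma lies in 2300–2050 Ma, so Rhyacian.
Oldest = 2068 Ma, youngest = 236.8 Ma → span 1831.2 Myr.

A — Cambrian; B — Statherian; C — Triassic; D — Rhyacian; span 1831.2 million years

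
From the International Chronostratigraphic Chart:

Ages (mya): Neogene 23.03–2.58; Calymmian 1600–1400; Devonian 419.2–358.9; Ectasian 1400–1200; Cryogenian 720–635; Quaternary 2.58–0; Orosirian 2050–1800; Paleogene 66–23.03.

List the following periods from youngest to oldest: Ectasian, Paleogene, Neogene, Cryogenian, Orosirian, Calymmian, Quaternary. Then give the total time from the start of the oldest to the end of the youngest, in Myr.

Quaternary → Neogene → Paleogene → Cryogenian → Ectasian → Calymmian → Orosirian; total span 2050 Myr

Start ages (Ma): Orosirian 2050, Calymmian 1600, Ectasian 1400, Cryogenian 720, Paleogene 66, Neogene 23.03, Quaternary 2.58.
Ordered youngest to oldest: Quaternary, Neogene, Paleogene, Cryogenian, Ectasian, Calymmian, Orosirian.
Span = 2050 − 0 = 2050 Myr.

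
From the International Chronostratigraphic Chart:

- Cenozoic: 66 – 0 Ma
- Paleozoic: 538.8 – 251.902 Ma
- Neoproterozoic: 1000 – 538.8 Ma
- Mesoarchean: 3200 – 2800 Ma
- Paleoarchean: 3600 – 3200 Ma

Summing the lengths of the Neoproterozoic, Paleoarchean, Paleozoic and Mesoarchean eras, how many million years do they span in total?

1548.098 million years

Each duration: Neoproterozoic = 461.2; Paleoarchean = 400; Paleozoic = 286.898; Mesoarchean = 400.
Sum: 461.2 + 400 + 286.898 + 400 = 1548.098 Myr.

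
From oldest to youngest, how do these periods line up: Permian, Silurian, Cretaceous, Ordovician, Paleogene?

Era membership (oldest first within each) — Paleozoic: Ordovician, Silurian, Permian; Mesozoic: Cretaceous; Cenozoic: Paleogene. Paleozoic precedes Mesozoic, which precedes Cenozoic. Concatenating the groups in that era order gives oldest to youngest directly.

Ordovician, then Silurian, then Permian, then Cretaceous, then Paleogene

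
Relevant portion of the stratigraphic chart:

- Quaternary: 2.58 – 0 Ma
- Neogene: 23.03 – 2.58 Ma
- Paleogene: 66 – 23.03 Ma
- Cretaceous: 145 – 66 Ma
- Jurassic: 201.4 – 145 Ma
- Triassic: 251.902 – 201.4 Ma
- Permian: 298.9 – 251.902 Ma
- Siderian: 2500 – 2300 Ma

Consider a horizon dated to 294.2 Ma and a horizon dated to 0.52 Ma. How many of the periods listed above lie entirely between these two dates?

The older date is 294.2 Ma and the younger is 0.52 Ma.
Periods with start < 294.2 and end > 0.52 Ma: Triassic (251.902–201.4), Jurassic (201.4–145), Cretaceous (145–66), Paleogene (66–23.03), Neogene (23.03–2.58).
That is 5 complete periods.

5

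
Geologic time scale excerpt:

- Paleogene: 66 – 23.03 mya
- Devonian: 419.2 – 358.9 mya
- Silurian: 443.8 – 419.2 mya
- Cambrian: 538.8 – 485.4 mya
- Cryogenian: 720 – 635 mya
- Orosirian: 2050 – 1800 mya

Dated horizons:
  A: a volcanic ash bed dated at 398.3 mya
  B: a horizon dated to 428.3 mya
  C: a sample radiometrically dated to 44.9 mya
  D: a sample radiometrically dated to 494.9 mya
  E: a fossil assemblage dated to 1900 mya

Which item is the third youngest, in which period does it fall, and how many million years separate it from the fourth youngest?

Smaller Ma means younger, so youngest first: C 44.9 < A 398.3 < B 428.3 < D 494.9 < E 1900.
Counting 3 along gives B (428.3 Ma); the excerpt puts that inside the Silurian, 443.8–419.2 Ma.
Next in line is D (494.9 Ma), and 494.9 − 428.3 = 66.6 Myr.

B, in the Silurian; 66.6 million years to D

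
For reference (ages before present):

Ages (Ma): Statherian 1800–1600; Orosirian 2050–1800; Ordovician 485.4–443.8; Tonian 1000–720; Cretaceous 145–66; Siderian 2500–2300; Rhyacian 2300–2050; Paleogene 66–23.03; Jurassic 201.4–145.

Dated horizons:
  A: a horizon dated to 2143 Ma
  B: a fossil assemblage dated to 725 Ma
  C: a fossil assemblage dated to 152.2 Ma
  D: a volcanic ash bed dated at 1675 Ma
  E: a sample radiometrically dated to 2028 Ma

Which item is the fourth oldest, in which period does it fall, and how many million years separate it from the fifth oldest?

B, in the Tonian; 572.8 million years to C

Larger Ma means older, so oldest first: A 2143 > E 2028 > D 1675 > B 725 > C 152.2.
Counting 4 along gives B (725 Ma); the excerpt puts that inside the Tonian, 1000–720 Ma.
Next in line is C (152.2 Ma), and 725 − 152.2 = 572.8 Myr.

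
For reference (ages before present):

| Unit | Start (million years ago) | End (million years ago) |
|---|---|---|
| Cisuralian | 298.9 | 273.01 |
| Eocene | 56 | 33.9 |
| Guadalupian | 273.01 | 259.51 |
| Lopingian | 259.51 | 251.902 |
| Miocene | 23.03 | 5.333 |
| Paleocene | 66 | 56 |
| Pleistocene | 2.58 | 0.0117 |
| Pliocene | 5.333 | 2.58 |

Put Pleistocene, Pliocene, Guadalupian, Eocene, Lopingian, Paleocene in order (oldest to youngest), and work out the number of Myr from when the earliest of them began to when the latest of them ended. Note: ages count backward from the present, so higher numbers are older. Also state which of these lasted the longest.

From the excerpt: Pleistocene 2.58–0.0117; Pliocene 5.333–2.58; Guadalupian 273.01–259.51; Eocene 56–33.9; Lopingian 259.51–251.902; Paleocene 66–56 (Ma).
Larger Ma is earlier, so the oldest is Guadalupian and the youngest is Pleistocene; oldest to youngest: Guadalupian, Lopingian, Paleocene, Eocene, Pliocene, Pleistocene.
Oldest start 273.01 minus youngest end 0.0117 gives 272.9983 Myr overall.
Individual lengths (start − end): Eocene 22.1; Pleistocene 2.5683; Guadalupian 13.5; Lopingian 7.608; Paleocene 10; Pliocene 2.753. The largest is Eocene at 22.1 Myr.

Guadalupian → Lopingian → Paleocene → Eocene → Pliocene → Pleistocene; total span 272.9983 Myr; longest is Eocene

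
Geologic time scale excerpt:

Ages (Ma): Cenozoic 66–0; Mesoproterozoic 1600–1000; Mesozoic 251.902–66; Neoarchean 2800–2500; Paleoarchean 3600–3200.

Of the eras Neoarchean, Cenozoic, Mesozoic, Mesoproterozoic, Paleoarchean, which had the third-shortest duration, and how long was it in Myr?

Neoarchean, 300 million years

Start − end for each: Neoarchean 2800 − 2500 = 300; Cenozoic 66 − 0 = 66; Mesozoic 251.902 − 66 = 185.902; Mesoproterozoic 1600 − 1000 = 600; Paleoarchean 3600 − 3200 = 400.
Ranking these from shortest: Cenozoic < Mesozoic < Neoarchean < Paleoarchean < Mesoproterozoic.
Position 3 in that ranking is Neoarchean, which lasted 300 Myr.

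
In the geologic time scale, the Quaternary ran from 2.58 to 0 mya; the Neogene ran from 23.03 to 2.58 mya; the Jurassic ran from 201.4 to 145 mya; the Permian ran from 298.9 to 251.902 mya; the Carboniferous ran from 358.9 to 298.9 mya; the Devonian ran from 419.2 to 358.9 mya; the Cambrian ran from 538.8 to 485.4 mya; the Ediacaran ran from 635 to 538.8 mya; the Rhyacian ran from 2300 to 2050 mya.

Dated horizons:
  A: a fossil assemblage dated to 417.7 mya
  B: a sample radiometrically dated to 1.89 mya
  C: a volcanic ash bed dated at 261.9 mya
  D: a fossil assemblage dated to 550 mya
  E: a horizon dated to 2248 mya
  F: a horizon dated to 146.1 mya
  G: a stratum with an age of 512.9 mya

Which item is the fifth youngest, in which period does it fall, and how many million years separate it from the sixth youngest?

G, in the Cambrian; 37.1 million years to D

Smaller Ma means younger, so youngest first: B 1.89 < F 146.1 < C 261.9 < A 417.7 < G 512.9 < D 550 < E 2248.
Counting 5 along gives G (512.9 Ma); the excerpt puts that inside the Cambrian, 538.8–485.4 Ma.
Next in line is D (550 Ma), and 550 − 512.9 = 37.1 Myr.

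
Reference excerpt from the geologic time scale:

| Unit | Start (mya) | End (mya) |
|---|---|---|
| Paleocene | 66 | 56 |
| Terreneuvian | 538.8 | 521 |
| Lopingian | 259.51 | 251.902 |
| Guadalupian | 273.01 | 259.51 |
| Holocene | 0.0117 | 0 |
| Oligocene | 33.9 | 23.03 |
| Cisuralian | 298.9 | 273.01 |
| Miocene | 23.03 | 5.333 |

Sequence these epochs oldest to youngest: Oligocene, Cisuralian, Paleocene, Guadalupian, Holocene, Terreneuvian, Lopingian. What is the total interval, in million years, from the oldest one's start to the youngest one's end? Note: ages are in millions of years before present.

From the excerpt: Oligocene 33.9–23.03; Cisuralian 298.9–273.01; Paleocene 66–56; Guadalupian 273.01–259.51; Holocene 0.0117–0; Terreneuvian 538.8–521; Lopingian 259.51–251.902 (Ma).
Larger Ma is earlier, so the oldest is Terreneuvian and the youngest is Holocene; oldest to youngest: Terreneuvian, Cisuralian, Guadalupian, Lopingian, Paleocene, Oligocene, Holocene.
Oldest start 538.8 minus youngest end 0 gives 538.8 Myr overall.

Terreneuvian, Cisuralian, Guadalupian, Lopingian, Paleocene, Oligocene, Holocene; total span 538.8 Myr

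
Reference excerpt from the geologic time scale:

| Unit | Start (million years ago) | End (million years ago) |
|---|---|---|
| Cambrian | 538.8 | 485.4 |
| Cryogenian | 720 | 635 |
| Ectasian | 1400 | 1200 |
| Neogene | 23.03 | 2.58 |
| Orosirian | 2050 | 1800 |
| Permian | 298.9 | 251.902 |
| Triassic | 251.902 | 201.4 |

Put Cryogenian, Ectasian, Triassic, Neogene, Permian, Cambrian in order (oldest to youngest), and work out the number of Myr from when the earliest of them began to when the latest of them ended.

Ectasian, Cryogenian, Cambrian, Permian, Triassic, Neogene; total span 1397.42 Myr

From the excerpt: Cryogenian 720–635; Ectasian 1400–1200; Triassic 251.902–201.4; Neogene 23.03–2.58; Permian 298.9–251.902; Cambrian 538.8–485.4 (Ma).
Larger Ma is earlier, so the oldest is Ectasian and the youngest is Neogene; oldest to youngest: Ectasian, Cryogenian, Cambrian, Permian, Triassic, Neogene.
Oldest start 1400 minus youngest end 2.58 gives 1397.42 Myr overall.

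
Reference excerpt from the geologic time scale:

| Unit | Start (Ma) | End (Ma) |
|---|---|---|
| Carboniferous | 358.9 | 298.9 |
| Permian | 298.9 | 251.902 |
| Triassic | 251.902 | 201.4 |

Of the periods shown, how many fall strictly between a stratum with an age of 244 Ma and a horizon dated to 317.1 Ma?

317.1 Ma sits inside the Carboniferous (358.9–298.9) and 244 Ma inside the Triassic (251.902–201.4); neither of those is wholly between the two dates.
The listed periods lying completely between them are Permian — 1 in all.

1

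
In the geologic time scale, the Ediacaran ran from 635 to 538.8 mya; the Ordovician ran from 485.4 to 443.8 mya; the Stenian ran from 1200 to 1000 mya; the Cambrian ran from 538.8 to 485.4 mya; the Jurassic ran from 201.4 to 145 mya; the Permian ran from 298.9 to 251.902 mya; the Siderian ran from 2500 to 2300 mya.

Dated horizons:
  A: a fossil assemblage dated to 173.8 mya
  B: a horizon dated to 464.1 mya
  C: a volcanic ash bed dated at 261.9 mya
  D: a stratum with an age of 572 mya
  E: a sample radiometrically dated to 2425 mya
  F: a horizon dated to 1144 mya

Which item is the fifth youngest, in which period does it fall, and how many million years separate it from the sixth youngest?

Smaller Ma means younger, so youngest first: A 173.8 < C 261.9 < B 464.1 < D 572 < F 1144 < E 2425.
Counting 5 along gives F (1144 Ma); the excerpt puts that inside the Stenian, 1200–1000 Ma.
Next in line is E (2425 Ma), and 2425 − 1144 = 1281 Myr.

F, in the Stenian; 1281 million years to E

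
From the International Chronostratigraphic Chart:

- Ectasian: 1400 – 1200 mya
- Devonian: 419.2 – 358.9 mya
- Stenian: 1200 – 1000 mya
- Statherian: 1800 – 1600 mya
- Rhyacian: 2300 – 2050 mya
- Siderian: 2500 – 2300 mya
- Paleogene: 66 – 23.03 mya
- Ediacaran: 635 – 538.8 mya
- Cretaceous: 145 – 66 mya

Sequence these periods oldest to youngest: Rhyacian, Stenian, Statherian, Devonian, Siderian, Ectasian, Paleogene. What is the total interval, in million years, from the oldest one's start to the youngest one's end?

Siderian → Rhyacian → Statherian → Ectasian → Stenian → Devonian → Paleogene; total span 2476.97 Myr

Start ages (Ma): Siderian 2500, Rhyacian 2300, Statherian 1800, Ectasian 1400, Stenian 1200, Devonian 419.2, Paleogene 66.
Ordered oldest to youngest: Siderian, Rhyacian, Statherian, Ectasian, Stenian, Devonian, Paleogene.
Span = 2500 − 23.03 = 2476.97 Myr.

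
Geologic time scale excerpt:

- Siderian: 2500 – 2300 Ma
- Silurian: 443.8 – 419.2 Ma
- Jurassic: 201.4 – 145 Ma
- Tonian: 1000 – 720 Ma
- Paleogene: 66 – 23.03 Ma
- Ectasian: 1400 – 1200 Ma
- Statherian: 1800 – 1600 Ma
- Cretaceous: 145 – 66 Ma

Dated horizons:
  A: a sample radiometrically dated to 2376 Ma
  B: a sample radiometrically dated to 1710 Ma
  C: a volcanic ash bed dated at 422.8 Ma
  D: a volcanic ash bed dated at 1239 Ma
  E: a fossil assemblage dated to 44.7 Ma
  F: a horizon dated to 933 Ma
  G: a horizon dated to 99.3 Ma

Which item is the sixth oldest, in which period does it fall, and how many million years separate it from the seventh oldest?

Sorted oldest-first by Ma: A (2376), B (1710), D (1239), F (933), C (422.8), G (99.3), E (44.7).
The sixth oldest is G at 99.3 Ma, which lies in 145–66 Ma: the Cretaceous.
The seventh oldest is E at 44.7 Ma; separation = |99.3 − 44.7| = 54.6 Myr.

G, in the Cretaceous; 54.6 million years to E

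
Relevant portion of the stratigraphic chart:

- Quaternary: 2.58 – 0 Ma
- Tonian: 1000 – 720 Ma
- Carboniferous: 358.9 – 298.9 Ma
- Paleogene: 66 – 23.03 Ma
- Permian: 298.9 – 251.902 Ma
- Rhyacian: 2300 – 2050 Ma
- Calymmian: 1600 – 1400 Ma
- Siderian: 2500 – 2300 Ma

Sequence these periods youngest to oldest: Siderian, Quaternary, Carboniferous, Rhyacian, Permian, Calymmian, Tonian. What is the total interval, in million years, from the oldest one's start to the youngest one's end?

From the excerpt: Siderian 2500–2300; Quaternary 2.58–0; Carboniferous 358.9–298.9; Rhyacian 2300–2050; Permian 298.9–251.902; Calymmian 1600–1400; Tonian 1000–720 (Ma).
Larger Ma is earlier, so the oldest is Siderian and the youngest is Quaternary; youngest to oldest: Quaternary, Permian, Carboniferous, Tonian, Calymmian, Rhyacian, Siderian.
Oldest start 2500 minus youngest end 0 gives 2500 Myr overall.

Quaternary → Permian → Carboniferous → Tonian → Calymmian → Rhyacian → Siderian; total span 2500 Myr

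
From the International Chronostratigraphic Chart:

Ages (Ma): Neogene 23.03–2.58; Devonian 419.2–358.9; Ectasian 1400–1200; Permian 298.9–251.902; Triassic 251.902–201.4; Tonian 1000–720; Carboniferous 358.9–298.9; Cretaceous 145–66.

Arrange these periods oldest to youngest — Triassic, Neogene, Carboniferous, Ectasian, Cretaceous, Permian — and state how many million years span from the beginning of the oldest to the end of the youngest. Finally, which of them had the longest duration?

Ectasian, Carboniferous, Permian, Triassic, Cretaceous, Neogene; total span 1397.42 Myr; longest is Ectasian

From the excerpt: Triassic 251.902–201.4; Neogene 23.03–2.58; Carboniferous 358.9–298.9; Ectasian 1400–1200; Cretaceous 145–66; Permian 298.9–251.902 (Ma).
Larger Ma is earlier, so the oldest is Ectasian and the youngest is Neogene; oldest to youngest: Ectasian, Carboniferous, Permian, Triassic, Cretaceous, Neogene.
Oldest start 1400 minus youngest end 2.58 gives 1397.42 Myr overall.
Individual lengths (start − end): Neogene 20.45; Carboniferous 60; Ectasian 200; Cretaceous 79; Triassic 50.502; Permian 46.998. The largest is Ectasian at 200 Myr.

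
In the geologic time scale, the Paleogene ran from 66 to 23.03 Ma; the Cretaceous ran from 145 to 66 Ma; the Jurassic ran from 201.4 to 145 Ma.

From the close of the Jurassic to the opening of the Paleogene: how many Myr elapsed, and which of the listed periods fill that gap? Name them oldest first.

79 million years; Cretaceous

The Jurassic closes at 145 Ma and the Paleogene opens at 66 Ma, so the interval is 145 − 66 = 79 Myr.
A period fits inside if it starts at or after 145 Ma and ends at or before 66 Ma; oldest first that gives Cretaceous.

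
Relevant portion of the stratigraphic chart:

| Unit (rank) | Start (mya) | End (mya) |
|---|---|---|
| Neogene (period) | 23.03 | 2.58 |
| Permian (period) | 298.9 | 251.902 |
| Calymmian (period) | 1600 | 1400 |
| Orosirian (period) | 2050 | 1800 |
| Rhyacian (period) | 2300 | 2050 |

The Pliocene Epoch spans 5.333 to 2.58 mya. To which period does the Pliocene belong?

The Pliocene (5.333–2.58 Ma) lies entirely within 23.03–2.58 Ma, the Neogene Period.

Neogene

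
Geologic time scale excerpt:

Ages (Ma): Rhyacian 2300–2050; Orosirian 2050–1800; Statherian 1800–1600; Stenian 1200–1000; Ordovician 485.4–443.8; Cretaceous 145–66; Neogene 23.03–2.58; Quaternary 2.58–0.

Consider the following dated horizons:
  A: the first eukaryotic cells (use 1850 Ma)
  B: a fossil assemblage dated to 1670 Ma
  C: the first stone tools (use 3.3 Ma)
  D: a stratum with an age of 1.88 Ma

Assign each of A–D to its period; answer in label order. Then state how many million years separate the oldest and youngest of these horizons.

A — Orosirian; B — Statherian; C — Neogene; D — Quaternary; span 1848.12 million years

Match each age against the start–end ranges in the excerpt: A = 1850 Ma → Orosirian (2050–1800); B = 1670 Ma → Statherian (1800–1600); C = 3.3 Ma → Neogene (23.03–2.58); D = 1.88 Ma → Quaternary (2.58–0).
The largest age is 1850 Ma and the smallest is 1.88 Ma; their difference is 1848.12 Myr.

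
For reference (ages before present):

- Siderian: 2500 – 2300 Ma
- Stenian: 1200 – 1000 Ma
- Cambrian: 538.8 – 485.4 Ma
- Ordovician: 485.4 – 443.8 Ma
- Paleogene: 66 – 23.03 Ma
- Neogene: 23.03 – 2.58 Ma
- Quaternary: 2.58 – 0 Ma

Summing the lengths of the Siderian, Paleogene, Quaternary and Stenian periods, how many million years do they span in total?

Duration is start − end for each: (2500 − 2300) + (66 − 23.03) + (2.58 − 0) + (1200 − 1000).
That is 200 + 42.97 + 2.58 + 200, which totals 445.55 million years.

445.55 million years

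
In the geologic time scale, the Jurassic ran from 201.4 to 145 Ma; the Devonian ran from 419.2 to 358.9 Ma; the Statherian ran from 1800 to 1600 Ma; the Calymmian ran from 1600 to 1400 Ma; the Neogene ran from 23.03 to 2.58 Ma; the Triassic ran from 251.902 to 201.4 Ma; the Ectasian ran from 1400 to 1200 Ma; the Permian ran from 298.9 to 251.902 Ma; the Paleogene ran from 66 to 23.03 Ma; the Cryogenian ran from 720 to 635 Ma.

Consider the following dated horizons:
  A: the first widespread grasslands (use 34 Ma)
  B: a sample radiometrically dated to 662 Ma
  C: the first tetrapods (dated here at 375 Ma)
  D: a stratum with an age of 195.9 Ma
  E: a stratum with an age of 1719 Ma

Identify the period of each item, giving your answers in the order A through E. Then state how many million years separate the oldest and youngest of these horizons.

A — Paleogene; B — Cryogenian; C — Devonian; D — Jurassic; E — Statherian; span 1685 million years

A: 34 Ma lies in 66–23.03 Ma, so Paleogene.
B: 662 Ma lies in 720–635 Ma, so Cryogenian.
C: 375 Ma lies in 419.2–358.9 Ma, so Devonian.
D: 195.9 Ma lies in 201.4–145 Ma, so Jurassic.
E: 1719 Ma lies in 1800–1600 Ma, so Statherian.
Oldest = 1719 Ma, youngest = 34 Ma → span 1685 Myr.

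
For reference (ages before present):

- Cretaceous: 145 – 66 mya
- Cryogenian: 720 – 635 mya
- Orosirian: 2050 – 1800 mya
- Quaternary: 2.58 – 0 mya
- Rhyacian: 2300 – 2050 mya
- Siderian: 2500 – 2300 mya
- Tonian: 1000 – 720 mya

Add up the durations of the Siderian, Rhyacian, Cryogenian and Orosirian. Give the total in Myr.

785 million years

Duration is start − end for each: (2500 − 2300) + (2300 − 2050) + (720 − 635) + (2050 − 1800).
That is 200 + 250 + 85 + 250, which totals 785 million years.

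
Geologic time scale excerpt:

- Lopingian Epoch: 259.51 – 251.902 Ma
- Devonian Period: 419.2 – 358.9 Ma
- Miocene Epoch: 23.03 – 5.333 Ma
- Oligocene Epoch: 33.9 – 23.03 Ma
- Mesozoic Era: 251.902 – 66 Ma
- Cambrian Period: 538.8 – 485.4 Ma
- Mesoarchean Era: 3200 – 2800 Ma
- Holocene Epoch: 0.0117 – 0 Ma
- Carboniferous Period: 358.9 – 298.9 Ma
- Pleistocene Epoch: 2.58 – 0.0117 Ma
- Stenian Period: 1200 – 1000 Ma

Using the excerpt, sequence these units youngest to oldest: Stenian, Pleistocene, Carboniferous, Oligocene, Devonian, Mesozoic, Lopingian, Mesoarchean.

Pleistocene, then Oligocene, then Mesozoic, then Lopingian, then Carboniferous, then Devonian, then Stenian, then Mesoarchean

Read off each span (Ma): Stenian 1200–1000; Pleistocene 2.58–0.0117; Carboniferous 358.9–298.9; Oligocene 33.9–23.03; Devonian 419.2–358.9; Mesozoic 251.902–66; Lopingian 259.51–251.902; Mesoarchean 3200–2800.
Larger Ma is older, so oldest→youngest is Mesoarchean, Stenian, Devonian, Carboniferous, Lopingian, Mesozoic, Oligocene, Pleistocene; reverse it for youngest→oldest.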